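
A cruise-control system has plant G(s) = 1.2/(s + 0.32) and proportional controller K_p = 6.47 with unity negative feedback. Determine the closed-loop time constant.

τ = 0.124 s

Closed-loop transfer function: T(s) = K_p·G(s)/(1 + K_p·G(s)) = 7.764/(s + 0.32 + 7.764) = 7.764/(s + 8.084).
Time constant τ = 1/8.084 = 0.124 s.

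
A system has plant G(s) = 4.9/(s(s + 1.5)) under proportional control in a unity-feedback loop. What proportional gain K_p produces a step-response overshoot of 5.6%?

K_p = 0.251

From %OS = 100·exp(−πζ/√(1−ζ²)) = 5.6%, ζ = −ln(0.056)/√(π²+ln²(0.056)) = 0.6761.
Characteristic equation s² + 1.5s + 4.9K_p = 0 gives ζ = 1.5/(2√(4.9K_p)).
Setting ζ = 0.6761: √(4.9K_p) = 1.5/(2·0.6761) = 1.109, so K_p = 1.231/4.9 = 0.251.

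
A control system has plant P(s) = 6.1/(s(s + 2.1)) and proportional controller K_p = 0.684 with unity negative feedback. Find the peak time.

Closed-loop characteristic equation: s² + 2.1s + 4.172 = 0, so ω_n = 2.043 rad/s and ζ = 2.1/(2·2.043) = 0.514.
Damped frequency ω_d = ω_n√(1−ζ²) = 1.752 rad/s, so peak time T_p = π/ω_d = 1.79 s.

T_p = 1.79 s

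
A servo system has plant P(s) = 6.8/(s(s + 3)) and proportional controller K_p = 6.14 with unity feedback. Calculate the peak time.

The closed-loop denominator s² + 3s + 41.75 gives ω_n = √41.75 = 6.462 and ζ = 3/(2ω_n) = 0.2321.
Damped frequency ω_d = ω_n√(1−ζ²) = 6.285 rad/s, so peak time T_p = π/ω_d = 0.5 s.

T_p = 0.5 s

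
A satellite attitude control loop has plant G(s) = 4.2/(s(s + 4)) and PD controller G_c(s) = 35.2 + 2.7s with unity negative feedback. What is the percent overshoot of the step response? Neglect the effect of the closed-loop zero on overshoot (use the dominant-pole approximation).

Forward path: (35.2 + 2.7s)·4.2/(s(s+4)). The closed-loop characteristic equation is s² + (4 + 4.2·2.7)s + 4.2·35.2 = 0.
That is s² + 15.34s + 147.8 = 0, so ω_n = 12.16 rad/s and ζ = 15.34/(2·12.16) = 0.6308.
%OS = 100·exp(−πζ/√(1−ζ²)) = 7.78%.

7.78%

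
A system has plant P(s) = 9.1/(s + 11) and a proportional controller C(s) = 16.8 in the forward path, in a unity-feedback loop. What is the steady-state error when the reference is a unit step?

The loop is type 0. Static position error constant K_pos = C(0)·P(0) = 16.8·0.8273 = 13.9.
Steady-state error to a unit step: e_ss = 1/(1+K_pos) = 1/14.9 = 0.0671.

0.0671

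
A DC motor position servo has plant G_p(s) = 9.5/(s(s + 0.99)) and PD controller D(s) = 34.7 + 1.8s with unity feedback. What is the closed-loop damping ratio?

Forward path: (34.7 + 1.8s)·9.5/(s(s+0.99)). The closed-loop characteristic equation is s² + (0.99 + 9.5·1.8)s + 9.5·34.7 = 0.
That is s² + 18.09s + 329.7 = 0, so ω_n = 18.16 rad/s and ζ = 18.09/(2·18.16) = 0.4982.

ζ = 0.498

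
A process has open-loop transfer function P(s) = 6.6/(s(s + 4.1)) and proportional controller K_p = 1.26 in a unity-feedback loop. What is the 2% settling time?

T_s ≈ 1.95 s

From 1 + K_pP(s) = 0: s² + 4.1s + 8.316 = 0 ⇒ ω_n = 2.884, ζ = 0.7109.
2% settling time T_s ≈ 4/(ζω_n) = 4/2.05 = 1.95 s.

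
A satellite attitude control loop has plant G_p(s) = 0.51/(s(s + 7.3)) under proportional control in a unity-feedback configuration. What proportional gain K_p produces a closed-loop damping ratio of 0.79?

Closed-loop characteristic equation: s² + 7.3s + K_p·0.51 = 0.
So ω_n = √(0.51K_p) and 2ζω_n = 7.3, giving ζ = 7.3/(2√(0.51K_p)).
Setting ζ = 0.79: √(0.51K_p) = 7.3/(2·0.79) = 4.62, so K_p = 21.35/0.51 = 41.9.

K_p = 41.9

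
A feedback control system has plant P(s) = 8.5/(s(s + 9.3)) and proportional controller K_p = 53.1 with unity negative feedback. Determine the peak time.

From 1 + K_pP(s) = 0: s² + 9.3s + 451.4 = 0 ⇒ ω_n = 21.24, ζ = 0.2189.
Damped frequency ω_d = ω_n√(1−ζ²) = 20.73 rad/s, so peak time T_p = π/ω_d = 0.152 s.

T_p = 0.152 s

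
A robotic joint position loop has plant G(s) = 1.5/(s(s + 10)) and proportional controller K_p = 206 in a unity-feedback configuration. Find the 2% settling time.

T_s ≈ 0.8 s

Closed-loop characteristic equation: s² + 10s + 309 = 0, so ω_n = 17.58 rad/s and ζ = 10/(2·17.58) = 0.2844.
2% settling time T_s ≈ 4/(ζω_n) = 4/5 = 0.8 s.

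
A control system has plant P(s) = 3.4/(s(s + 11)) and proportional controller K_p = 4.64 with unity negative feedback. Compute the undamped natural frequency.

With unity feedback the closed-loop characteristic equation is s² + 11s + 4.64·3.4 = s² + 11s + 15.78 = 0.
Matching s² + 2ζω_n s + ω_n²: ω_n = √15.78 = 3.972 rad/s and 2ζω_n = 11, so ζ = 11/(2·3.972) = 1.38.

ω_n = 3.97 rad/s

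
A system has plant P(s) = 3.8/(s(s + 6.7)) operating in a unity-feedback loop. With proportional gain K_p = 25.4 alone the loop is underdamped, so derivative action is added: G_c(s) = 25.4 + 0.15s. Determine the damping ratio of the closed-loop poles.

Forward path: (25.4 + 0.15s)·3.8/(s(s+6.7)). The closed-loop characteristic equation is s² + (6.7 + 3.8·0.15)s + 3.8·25.4 = 0.
That is s² + 7.27s + 96.52 = 0, so ω_n = 9.824 rad/s and ζ = 7.27/(2·9.824) = 0.37.

ζ = 0.37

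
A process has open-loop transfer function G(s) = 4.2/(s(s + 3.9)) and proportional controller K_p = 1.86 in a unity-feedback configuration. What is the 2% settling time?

T_s ≈ 2.05 s

Closed-loop characteristic equation: s² + 3.9s + 7.812 = 0, so ω_n = 2.795 rad/s and ζ = 3.9/(2·2.795) = 0.6977.
2% settling time T_s ≈ 4/(ζω_n) = 4/1.95 = 2.05 s.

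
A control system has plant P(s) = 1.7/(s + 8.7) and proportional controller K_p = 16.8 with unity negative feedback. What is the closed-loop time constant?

τ = 0.0268 s

Closed-loop transfer function: T(s) = K_p·P(s)/(1 + K_p·P(s)) = 28.56/(s + 8.7 + 28.56) = 28.56/(s + 37.26).
Time constant τ = 1/37.26 = 0.0268 s.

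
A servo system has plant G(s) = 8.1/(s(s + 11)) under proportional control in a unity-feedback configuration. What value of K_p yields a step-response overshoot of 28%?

From %OS = 100·exp(−πζ/√(1−ζ²)) = 28%, ζ = −ln(0.28)/√(π²+ln²(0.28)) = 0.3755.
Characteristic equation s² + 11s + 8.1K_p = 0 gives ζ = 11/(2√(8.1K_p)).
Setting ζ = 0.3755: √(8.1K_p) = 11/(2·0.3755) = 14.65, so K_p = 214.5/8.1 = 26.5.

K_p = 26.5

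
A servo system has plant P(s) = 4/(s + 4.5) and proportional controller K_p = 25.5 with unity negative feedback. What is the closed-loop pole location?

Closed-loop transfer function: T(s) = K_p·P(s)/(1 + K_p·P(s)) = 102/(s + 4.5 + 102) = 102/(s + 106.5).
The closed-loop pole is at s = −106.5.

s = -106.5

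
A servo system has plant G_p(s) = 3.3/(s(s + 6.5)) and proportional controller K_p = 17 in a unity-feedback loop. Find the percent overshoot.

22%

Closed-loop characteristic equation: s² + 6.5s + 56.1 = 0, so ω_n = 7.49 rad/s and ζ = 6.5/(2·7.49) = 0.4339.
%OS = 100·exp(−πζ/√(1−ζ²)) = 100·exp(−π·0.4339/√0.8117) = 22%.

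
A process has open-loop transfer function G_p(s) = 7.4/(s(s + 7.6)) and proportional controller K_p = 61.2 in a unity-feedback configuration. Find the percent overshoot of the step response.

The closed-loop denominator s² + 7.6s + 452.9 gives ω_n = √452.9 = 21.28 and ζ = 7.6/(2ω_n) = 0.1786.
%OS = 100·exp(−πζ/√(1−ζ²)) = 100·exp(−π·0.1786/√0.9681) = 56.5%.

56.5%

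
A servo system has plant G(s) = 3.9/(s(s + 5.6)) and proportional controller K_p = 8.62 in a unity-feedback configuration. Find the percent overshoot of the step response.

17.7%

The closed-loop denominator s² + 5.6s + 33.62 gives ω_n = √33.62 = 5.798 and ζ = 5.6/(2ω_n) = 0.4829.
%OS = 100·exp(−πζ/√(1−ζ²)) = 100·exp(−π·0.4829/√0.7668) = 17.7%.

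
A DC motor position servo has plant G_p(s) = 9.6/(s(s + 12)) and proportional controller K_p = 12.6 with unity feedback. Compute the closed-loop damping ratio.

ζ = 0.546

The closed-loop denominator is s(s+12) + 12.6·9.6 = s² + 12s + 121.
Matching s² + 2ζω_n s + ω_n²: ω_n = √121 = 11 rad/s and 2ζω_n = 12, so ζ = 12/(2·11) = 0.546.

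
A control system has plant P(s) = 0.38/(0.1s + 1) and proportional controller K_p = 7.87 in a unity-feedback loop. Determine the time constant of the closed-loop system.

Closed loop: T(s) = K_p·P/(1+K_p·P) = 2.991/(0.1s + 1 + 2.991), with pole at s = −(1 + 2.991)/0.1 = −39.91.
Closed-loop time constant τ = 1/39.91 = 0.0251 s.

τ = 0.0251 s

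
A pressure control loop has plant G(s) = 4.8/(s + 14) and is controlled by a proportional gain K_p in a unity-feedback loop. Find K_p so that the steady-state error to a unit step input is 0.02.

The loop is type 0, so e_ss(step) = 1/(1 + K_pos) with K_pos = K_p·G(0).
G(0) = 0.3429. Require 1/(1 + K_p·0.3429) = 0.02, so 1 + 0.3429·K_p = 50.
K_p = (50 − 1)/0.3429 = 143.

K_p = 143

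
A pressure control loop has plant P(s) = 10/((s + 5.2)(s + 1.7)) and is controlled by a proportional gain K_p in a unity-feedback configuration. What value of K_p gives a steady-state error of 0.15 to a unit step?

K_p = 5.01

The loop is type 0, so e_ss(step) = 1/(1 + K_pos) with K_pos = K_p·P(0).
P(0) = 1.131. Require 1/(1 + K_p·1.131) = 0.15, so 1 + 1.131·K_p = 6.667.
K_p = (6.667 − 1)/1.131 = 5.01.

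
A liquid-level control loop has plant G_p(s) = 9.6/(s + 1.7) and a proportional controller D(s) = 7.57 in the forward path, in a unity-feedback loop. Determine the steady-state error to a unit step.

0.0229

The loop is type 0. Static position error constant K_pos = D(0)·G_p(0) = 7.57·5.647 = 42.75.
Steady-state error to a unit step: e_ss = 1/(1+K_pos) = 1/43.75 = 0.0229.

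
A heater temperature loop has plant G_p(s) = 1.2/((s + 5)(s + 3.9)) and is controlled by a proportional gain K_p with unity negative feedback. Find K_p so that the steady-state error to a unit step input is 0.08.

K_p = 187

For a type-0 loop with proportional control, e_ss = 1/(1 + K_p·G_p(0)).
G_p(0) = 0.06154. Require 1/(1 + K_p·0.06154) = 0.08, so 1 + 0.06154·K_p = 12.5.
K_p = (12.5 − 1)/0.06154 = 187.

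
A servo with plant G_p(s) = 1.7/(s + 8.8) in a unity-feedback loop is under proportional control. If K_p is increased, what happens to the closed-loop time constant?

Closed-loop pole is at s = −(8.8+K_p·1.7); larger K_p moves it further left, so τ = 1/(8.8+K_p·1.7) decreases.

decrease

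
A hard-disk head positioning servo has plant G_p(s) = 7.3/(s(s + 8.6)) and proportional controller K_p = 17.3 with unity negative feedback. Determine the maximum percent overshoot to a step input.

27.2%

From 1 + K_pG_p(s) = 0: s² + 8.6s + 126.3 = 0 ⇒ ω_n = 11.24, ζ = 0.3826.
%OS = 100·exp(−πζ/√(1−ζ²)) = 100·exp(−π·0.3826/√0.8536) = 27.2%.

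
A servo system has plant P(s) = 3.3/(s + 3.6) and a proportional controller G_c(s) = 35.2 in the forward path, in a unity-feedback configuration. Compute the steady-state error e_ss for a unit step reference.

0.0301

The loop is type 0. Static position error constant K_pos = G_c(0)·P(0) = 35.2·0.9167 = 32.27.
Steady-state error to a unit step: e_ss = 1/(1+K_pos) = 1/33.27 = 0.0301.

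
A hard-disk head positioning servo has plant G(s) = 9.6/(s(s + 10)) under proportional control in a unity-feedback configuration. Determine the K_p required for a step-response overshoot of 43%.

K_p = 38.7

From %OS = 100·exp(−πζ/√(1−ζ²)) = 43%, ζ = −ln(0.43)/√(π²+ln²(0.43)) = 0.2594.
Characteristic equation s² + 10s + 9.6K_p = 0 gives ζ = 10/(2√(9.6K_p)).
Setting ζ = 0.2594: √(9.6K_p) = 10/(2·0.2594) = 19.27, so K_p = 371.4/9.6 = 38.7.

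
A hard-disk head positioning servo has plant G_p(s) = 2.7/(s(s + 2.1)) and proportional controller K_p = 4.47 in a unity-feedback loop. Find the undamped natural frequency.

ω_n = 3.47 rad/s

The closed-loop denominator is s(s+2.1) + 4.47·2.7 = s² + 2.1s + 12.07.
So ω_n² = 12.07 ⇒ ω_n = 3.474 rad/s, and ζ = 2.1/(2ω_n) = 0.302.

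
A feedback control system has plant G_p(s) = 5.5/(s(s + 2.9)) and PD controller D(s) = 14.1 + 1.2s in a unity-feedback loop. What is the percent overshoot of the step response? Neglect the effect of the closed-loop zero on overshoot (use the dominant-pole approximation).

Forward path: (14.1 + 1.2s)·5.5/(s(s+2.9)). The closed-loop characteristic equation is s² + (2.9 + 5.5·1.2)s + 5.5·14.1 = 0.
That is s² + 9.5s + 77.55 = 0, so ω_n = 8.806 rad/s and ζ = 9.5/(2·8.806) = 0.5394.
%OS = 100·exp(−πζ/√(1−ζ²)) = 13.4%.

13.4%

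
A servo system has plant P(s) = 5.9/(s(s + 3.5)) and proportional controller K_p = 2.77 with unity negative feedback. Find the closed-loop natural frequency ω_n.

ω_n = 4.04 rad/s

With unity feedback the closed-loop characteristic equation is s² + 3.5s + 2.77·5.9 = s² + 3.5s + 16.34 = 0.
So ω_n² = 16.34 ⇒ ω_n = 4.043 rad/s, and ζ = 3.5/(2ω_n) = 0.433.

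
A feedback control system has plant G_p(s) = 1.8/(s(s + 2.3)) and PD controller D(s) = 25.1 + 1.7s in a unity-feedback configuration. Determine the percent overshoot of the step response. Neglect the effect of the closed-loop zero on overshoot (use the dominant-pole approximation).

25.5%

Forward path: (25.1 + 1.7s)·1.8/(s(s+2.3)). The closed-loop characteristic equation is s² + (2.3 + 1.8·1.7)s + 1.8·25.1 = 0.
That is s² + 5.36s + 45.18 = 0, so ω_n = 6.722 rad/s and ζ = 5.36/(2·6.722) = 0.3987.
%OS = 100·exp(−πζ/√(1−ζ²)) = 25.5%.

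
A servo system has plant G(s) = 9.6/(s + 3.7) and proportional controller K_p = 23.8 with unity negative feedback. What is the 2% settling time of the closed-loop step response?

Closed-loop transfer function: T(s) = K_p·G(s)/(1 + K_p·G(s)) = 228.5/(s + 3.7 + 228.5) = 228.5/(s + 232.2).
Time constant τ = 1/232.2 = 0.004307 s, so the 2% settling time is about 4τ = 0.0172 s.

T_s ≈ 0.0172 s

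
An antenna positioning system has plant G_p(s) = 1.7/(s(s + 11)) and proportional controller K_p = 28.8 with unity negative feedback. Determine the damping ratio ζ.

The closed-loop denominator is s(s+11) + 28.8·1.7 = s² + 11s + 48.96.
Matching s² + 2ζω_n s + ω_n²: ω_n = √48.96 = 6.997 rad/s and 2ζω_n = 11, so ζ = 11/(2·6.997) = 0.786.

ζ = 0.786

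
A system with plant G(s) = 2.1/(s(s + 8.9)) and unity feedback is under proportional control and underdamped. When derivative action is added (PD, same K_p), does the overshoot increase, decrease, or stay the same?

With PD the characteristic equation becomes s² + (a + K·K_d)s + K·K_p = 0; the damping term grows, ζ rises, overshoot falls.

decrease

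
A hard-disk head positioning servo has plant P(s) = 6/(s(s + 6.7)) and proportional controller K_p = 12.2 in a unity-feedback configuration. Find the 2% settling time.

T_s ≈ 1.19 s

The closed-loop denominator s² + 6.7s + 73.2 gives ω_n = √73.2 = 8.556 and ζ = 6.7/(2ω_n) = 0.3916.
2% settling time T_s ≈ 4/(ζω_n) = 4/3.35 = 1.19 s.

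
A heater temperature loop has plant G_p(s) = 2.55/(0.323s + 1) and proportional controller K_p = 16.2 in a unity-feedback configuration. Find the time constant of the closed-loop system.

Closed loop: T(s) = K_p·G_p/(1+K_p·G_p) = 41.31/(0.323s + 1 + 41.31), with pole at s = −(1 + 41.31)/0.323 = −131.
Closed-loop time constant τ = 1/131 = 0.00763 s.

τ = 0.00763 s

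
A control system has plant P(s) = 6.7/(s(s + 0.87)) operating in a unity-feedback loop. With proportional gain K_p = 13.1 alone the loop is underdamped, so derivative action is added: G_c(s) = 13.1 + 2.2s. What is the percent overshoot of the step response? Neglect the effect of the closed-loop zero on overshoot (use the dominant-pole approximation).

0.881%

Forward path: (13.1 + 2.2s)·6.7/(s(s+0.87)). The closed-loop characteristic equation is s² + (0.87 + 6.7·2.2)s + 6.7·13.1 = 0.
That is s² + 15.61s + 87.77 = 0, so ω_n = 9.369 rad/s and ζ = 15.61/(2·9.369) = 0.8331.
%OS = 100·exp(−πζ/√(1−ζ²)) = 0.881%.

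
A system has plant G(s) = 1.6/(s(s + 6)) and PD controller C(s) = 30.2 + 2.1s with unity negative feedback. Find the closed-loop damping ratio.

ζ = 0.673

Forward path: (30.2 + 2.1s)·1.6/(s(s+6)). The closed-loop characteristic equation is s² + (6 + 1.6·2.1)s + 1.6·30.2 = 0.
That is s² + 9.36s + 48.32 = 0, so ω_n = 6.951 rad/s and ζ = 9.36/(2·6.951) = 0.6733.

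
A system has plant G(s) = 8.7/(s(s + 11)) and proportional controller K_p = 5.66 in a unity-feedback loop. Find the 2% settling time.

Closed-loop characteristic equation: s² + 11s + 49.24 = 0, so ω_n = 7.017 rad/s and ζ = 11/(2·7.017) = 0.7838.
2% settling time T_s ≈ 4/(ζω_n) = 4/5.5 = 0.727 s.

T_s ≈ 0.727 s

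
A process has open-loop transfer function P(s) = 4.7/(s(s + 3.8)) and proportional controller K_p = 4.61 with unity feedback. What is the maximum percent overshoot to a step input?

The closed-loop denominator s² + 3.8s + 21.67 gives ω_n = √21.67 = 4.655 and ζ = 3.8/(2ω_n) = 0.4082.
%OS = 100·exp(−πζ/√(1−ζ²)) = 100·exp(−π·0.4082/√0.8334) = 24.5%.

24.5%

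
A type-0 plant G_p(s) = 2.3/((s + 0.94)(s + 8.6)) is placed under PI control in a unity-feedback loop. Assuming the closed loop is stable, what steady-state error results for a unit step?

The PI controller's integrator makes the forward path type 1, so e_ss to a step is zero.

0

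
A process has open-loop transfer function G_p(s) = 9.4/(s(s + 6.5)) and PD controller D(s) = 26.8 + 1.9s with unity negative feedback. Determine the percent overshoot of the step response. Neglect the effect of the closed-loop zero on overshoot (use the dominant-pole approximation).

Forward path: (26.8 + 1.9s)·9.4/(s(s+6.5)). The closed-loop characteristic equation is s² + (6.5 + 9.4·1.9)s + 9.4·26.8 = 0.
That is s² + 24.36s + 251.9 = 0, so ω_n = 15.87 rad/s and ζ = 24.36/(2·15.87) = 0.7674.
%OS = 100·exp(−πζ/√(1−ζ²)) = 2.33%.

2.33%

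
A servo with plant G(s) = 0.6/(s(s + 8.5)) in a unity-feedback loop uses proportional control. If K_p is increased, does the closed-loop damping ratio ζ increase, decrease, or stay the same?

ζ = 8.5/(2√(0.6K_p)); increasing K_p raises the denominator, so ζ falls.

decrease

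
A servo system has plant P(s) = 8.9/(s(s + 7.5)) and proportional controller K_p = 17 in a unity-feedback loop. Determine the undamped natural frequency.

ω_n = 12.3 rad/s

With unity feedback the closed-loop characteristic equation is s² + 7.5s + 17·8.9 = s² + 7.5s + 151.3 = 0.
Matching s² + 2ζω_n s + ω_n²: ω_n = √151.3 = 12.3 rad/s and 2ζω_n = 7.5, so ζ = 7.5/(2·12.3) = 0.305.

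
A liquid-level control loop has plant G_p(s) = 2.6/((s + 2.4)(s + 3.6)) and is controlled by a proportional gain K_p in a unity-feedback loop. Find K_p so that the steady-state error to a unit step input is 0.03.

K_p = 107

Steady-state error for a unit step on this type-0 loop is 1/(1 + K_p·G_p(0)).
G_p(0) = 0.3009. Require 1/(1 + K_p·0.3009) = 0.03, so 1 + 0.3009·K_p = 33.33.
K_p = (33.33 − 1)/0.3009 = 107.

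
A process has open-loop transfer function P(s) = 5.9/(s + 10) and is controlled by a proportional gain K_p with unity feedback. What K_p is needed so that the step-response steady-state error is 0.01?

Steady-state error for a unit step on this type-0 loop is 1/(1 + K_p·P(0)).
P(0) = 0.59. Require 1/(1 + K_p·0.59) = 0.01, so 1 + 0.59·K_p = 100.
K_p = (100 − 1)/0.59 = 168.

K_p = 168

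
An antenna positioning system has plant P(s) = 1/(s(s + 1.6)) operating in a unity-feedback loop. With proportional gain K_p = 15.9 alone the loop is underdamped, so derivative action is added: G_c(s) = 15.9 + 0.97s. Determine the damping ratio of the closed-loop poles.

Forward path: (15.9 + 0.97s)·1/(s(s+1.6)). The closed-loop characteristic equation is s² + (1.6 + 1·0.97)s + 1·15.9 = 0.
That is s² + 2.57s + 15.9 = 0, so ω_n = 3.987 rad/s and ζ = 2.57/(2·3.987) = 0.3223.

ζ = 0.322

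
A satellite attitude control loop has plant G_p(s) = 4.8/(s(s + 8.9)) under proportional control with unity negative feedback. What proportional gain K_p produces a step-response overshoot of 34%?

K_p = 39.1

From %OS = 100·exp(−πζ/√(1−ζ²)) = 34%, ζ = −ln(0.34)/√(π²+ln²(0.34)) = 0.3248.
Characteristic equation s² + 8.9s + 4.8K_p = 0 gives ζ = 8.9/(2√(4.8K_p)).
Setting ζ = 0.3248: √(4.8K_p) = 8.9/(2·0.3248) = 13.7, so K_p = 187.7/4.8 = 39.1.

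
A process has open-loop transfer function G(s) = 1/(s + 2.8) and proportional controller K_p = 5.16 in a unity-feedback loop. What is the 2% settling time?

Closed-loop transfer function: T(s) = K_p·G(s)/(1 + K_p·G(s)) = 5.16/(s + 2.8 + 5.16) = 5.16/(s + 7.96).
Time constant τ = 1/7.96 = 0.1256 s, so the 2% settling time is about 4τ = 0.503 s.

T_s ≈ 0.503 s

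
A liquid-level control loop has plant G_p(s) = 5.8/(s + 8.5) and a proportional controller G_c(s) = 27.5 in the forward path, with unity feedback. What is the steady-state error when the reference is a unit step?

The loop is type 0. Static position error constant K_pos = G_c(0)·G_p(0) = 27.5·0.6824 = 18.76.
Steady-state error to a unit step: e_ss = 1/(1+K_pos) = 1/19.76 = 0.0506.

0.0506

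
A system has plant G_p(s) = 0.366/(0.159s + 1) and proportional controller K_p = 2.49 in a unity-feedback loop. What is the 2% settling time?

T_s ≈ 0.333 s

Closed loop: T(s) = K_p·G_p/(1+K_p·G_p) = 0.9113/(0.159s + 1 + 0.9113), with pole at s = −(1 + 0.9113)/0.159 = −12.02.
τ = 1/12.02 = 0.08319 s, so 2% settling time ≈ 4τ = 0.333 s.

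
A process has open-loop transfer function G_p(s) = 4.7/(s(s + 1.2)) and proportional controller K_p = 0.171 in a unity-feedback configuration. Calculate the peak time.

The closed-loop denominator s² + 1.2s + 0.8037 gives ω_n = √0.8037 = 0.8965 and ζ = 1.2/(2ω_n) = 0.6693.
Damped frequency ω_d = ω_n√(1−ζ²) = 0.6661 rad/s, so peak time T_p = π/ω_d = 4.72 s.

T_p = 4.72 s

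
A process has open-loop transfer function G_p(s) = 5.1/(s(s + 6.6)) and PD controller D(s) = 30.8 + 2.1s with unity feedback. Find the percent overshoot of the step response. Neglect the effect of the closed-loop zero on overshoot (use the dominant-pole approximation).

Forward path: (30.8 + 2.1s)·5.1/(s(s+6.6)). The closed-loop characteristic equation is s² + (6.6 + 5.1·2.1)s + 5.1·30.8 = 0.
That is s² + 17.31s + 157.1 = 0, so ω_n = 12.53 rad/s and ζ = 17.31/(2·12.53) = 0.6906.
%OS = 100·exp(−πζ/√(1−ζ²)) = 4.98%.

4.98%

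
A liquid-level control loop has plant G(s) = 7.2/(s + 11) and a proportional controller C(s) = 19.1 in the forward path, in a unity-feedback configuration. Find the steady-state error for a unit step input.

0.0741

The loop is type 0. Static position error constant K_pos = C(0)·G(0) = 19.1·0.6545 = 12.5.
Steady-state error to a unit step: e_ss = 1/(1+K_pos) = 1/13.5 = 0.0741.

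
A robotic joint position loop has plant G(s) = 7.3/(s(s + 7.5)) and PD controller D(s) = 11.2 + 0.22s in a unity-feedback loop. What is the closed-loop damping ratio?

ζ = 0.504

Forward path: (11.2 + 0.22s)·7.3/(s(s+7.5)). The closed-loop characteristic equation is s² + (7.5 + 7.3·0.22)s + 7.3·11.2 = 0.
That is s² + 9.106s + 81.76 = 0, so ω_n = 9.042 rad/s and ζ = 9.106/(2·9.042) = 0.5035.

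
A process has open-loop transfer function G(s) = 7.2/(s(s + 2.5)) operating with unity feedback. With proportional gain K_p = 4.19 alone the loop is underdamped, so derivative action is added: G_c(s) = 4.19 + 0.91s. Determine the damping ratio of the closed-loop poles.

ζ = 0.824

Forward path: (4.19 + 0.91s)·7.2/(s(s+2.5)). The closed-loop characteristic equation is s² + (2.5 + 7.2·0.91)s + 7.2·4.19 = 0.
That is s² + 9.052s + 30.17 = 0, so ω_n = 5.493 rad/s and ζ = 9.052/(2·5.493) = 0.824.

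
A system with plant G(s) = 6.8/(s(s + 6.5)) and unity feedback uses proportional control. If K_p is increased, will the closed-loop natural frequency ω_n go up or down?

increase

ω_n = √(6.8·K_p), which grows with K_p.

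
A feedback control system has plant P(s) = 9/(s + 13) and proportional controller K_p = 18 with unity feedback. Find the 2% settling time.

T_s ≈ 0.0229 s

Closed-loop transfer function: T(s) = K_p·P(s)/(1 + K_p·P(s)) = 162/(s + 13 + 162) = 162/(s + 175).
Time constant τ = 1/175 = 0.005714 s, so the 2% settling time is about 4τ = 0.0229 s.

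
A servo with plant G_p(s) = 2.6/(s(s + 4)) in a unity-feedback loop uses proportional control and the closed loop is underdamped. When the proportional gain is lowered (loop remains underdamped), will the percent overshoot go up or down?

decrease

ζ = 4/(2√(2.6K_p)) rises as K_p falls; higher damping means less overshoot.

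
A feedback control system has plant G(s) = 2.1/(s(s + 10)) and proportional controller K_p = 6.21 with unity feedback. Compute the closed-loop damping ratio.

The closed-loop denominator is s(s+10) + 6.21·2.1 = s² + 10s + 13.04.
So ω_n² = 13.04 ⇒ ω_n = 3.611 rad/s, and ζ = 10/(2ω_n) = 1.38.

ζ = 1.38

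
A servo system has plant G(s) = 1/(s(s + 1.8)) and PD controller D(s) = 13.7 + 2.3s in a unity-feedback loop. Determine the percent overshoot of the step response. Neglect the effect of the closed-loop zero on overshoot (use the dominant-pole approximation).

12.4%

Forward path: (13.7 + 2.3s)·1/(s(s+1.8)). The closed-loop characteristic equation is s² + (1.8 + 1·2.3)s + 1·13.7 = 0.
That is s² + 4.1s + 13.7 = 0, so ω_n = 3.701 rad/s and ζ = 4.1/(2·3.701) = 0.5539.
%OS = 100·exp(−πζ/√(1−ζ²)) = 12.4%.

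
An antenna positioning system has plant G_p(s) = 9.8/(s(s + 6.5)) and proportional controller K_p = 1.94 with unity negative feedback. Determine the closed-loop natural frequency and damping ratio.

The closed-loop denominator is s(s+6.5) + 1.94·9.8 = s² + 6.5s + 19.01.
So ω_n² = 19.01 ⇒ ω_n = 4.36 rad/s, and ζ = 6.5/(2ω_n) = 0.745.

ω_n = 4.36 rad/s, ζ = 0.745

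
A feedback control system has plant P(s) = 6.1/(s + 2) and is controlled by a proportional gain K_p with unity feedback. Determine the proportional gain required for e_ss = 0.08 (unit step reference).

K_p = 3.77

The loop is type 0, so e_ss(step) = 1/(1 + K_pos) with K_pos = K_p·P(0).
P(0) = 3.05. Require 1/(1 + K_p·3.05) = 0.08, so 1 + 3.05·K_p = 12.5.
K_p = (12.5 − 1)/3.05 = 3.77.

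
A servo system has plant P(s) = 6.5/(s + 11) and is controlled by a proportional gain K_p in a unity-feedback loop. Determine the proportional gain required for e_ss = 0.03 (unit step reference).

K_p = 54.7

For a type-0 loop with proportional control, e_ss = 1/(1 + K_p·P(0)).
P(0) = 0.5909. Require 1/(1 + K_p·0.5909) = 0.03, so 1 + 0.5909·K_p = 33.33.
K_p = (33.33 − 1)/0.5909 = 54.7.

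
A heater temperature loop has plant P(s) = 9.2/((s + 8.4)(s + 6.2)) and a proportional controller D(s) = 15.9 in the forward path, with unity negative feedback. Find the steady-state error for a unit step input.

The loop is type 0. Static position error constant K_pos = D(0)·P(0) = 15.9·0.1767 = 2.809.
Steady-state error to a unit step: e_ss = 1/(1+K_pos) = 1/3.809 = 0.263.

0.263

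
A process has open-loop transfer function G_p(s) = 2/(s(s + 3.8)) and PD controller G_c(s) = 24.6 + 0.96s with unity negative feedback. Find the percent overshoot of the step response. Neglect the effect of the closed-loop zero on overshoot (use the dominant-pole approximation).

Forward path: (24.6 + 0.96s)·2/(s(s+3.8)). The closed-loop characteristic equation is s² + (3.8 + 2·0.96)s + 2·24.6 = 0.
That is s² + 5.72s + 49.2 = 0, so ω_n = 7.014 rad/s and ζ = 5.72/(2·7.014) = 0.4077.
%OS = 100·exp(−πζ/√(1−ζ²)) = 24.6%.

24.6%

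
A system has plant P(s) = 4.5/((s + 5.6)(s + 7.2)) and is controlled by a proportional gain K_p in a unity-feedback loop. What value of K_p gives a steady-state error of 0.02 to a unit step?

The loop is type 0, so e_ss(step) = 1/(1 + K_pos) with K_pos = K_p·P(0).
P(0) = 0.1116. Require 1/(1 + K_p·0.1116) = 0.02, so 1 + 0.1116·K_p = 50.
K_p = (50 − 1)/0.1116 = 439.

K_p = 439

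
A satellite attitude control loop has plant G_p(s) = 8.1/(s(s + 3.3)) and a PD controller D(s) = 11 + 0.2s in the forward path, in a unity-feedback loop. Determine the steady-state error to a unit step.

The open loop D(s)G_p(s) has a pole at the origin (type 1), so the static position error constant is infinite and e_ss = 1/(1+∞) = 0.

0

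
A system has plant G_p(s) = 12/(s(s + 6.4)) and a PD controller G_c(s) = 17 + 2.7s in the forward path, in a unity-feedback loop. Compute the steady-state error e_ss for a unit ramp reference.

The loop has one pole at the origin (type 1). Velocity error constant K_v = lim_{s→0} s·G_c(s)G_p(s) = 17·12/6.4 = 31.88.
Steady-state error to a unit ramp: e_ss = 1/K_v = 0.0314.

0.0314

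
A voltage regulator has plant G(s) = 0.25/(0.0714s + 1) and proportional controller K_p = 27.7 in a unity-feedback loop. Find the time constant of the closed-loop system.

Closed loop: T(s) = K_p·G/(1+K_p·G) = 6.925/(0.0714s + 1 + 6.925), with pole at s = −(1 + 6.925)/0.0714 = −111.
Closed-loop time constant τ = 1/111 = 0.00901 s.

τ = 0.00901 s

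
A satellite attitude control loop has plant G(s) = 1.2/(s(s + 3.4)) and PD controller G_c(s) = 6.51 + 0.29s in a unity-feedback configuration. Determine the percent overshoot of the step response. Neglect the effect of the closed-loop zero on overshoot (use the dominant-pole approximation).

5.85%

Forward path: (6.51 + 0.29s)·1.2/(s(s+3.4)). The closed-loop characteristic equation is s² + (3.4 + 1.2·0.29)s + 1.2·6.51 = 0.
That is s² + 3.748s + 7.812 = 0, so ω_n = 2.795 rad/s and ζ = 3.748/(2·2.795) = 0.6705.
%OS = 100·exp(−πζ/√(1−ζ²)) = 5.85%.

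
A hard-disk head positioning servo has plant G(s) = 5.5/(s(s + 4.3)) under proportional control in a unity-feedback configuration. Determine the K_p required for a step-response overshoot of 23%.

From %OS = 100·exp(−πζ/√(1−ζ²)) = 23%, ζ = −ln(0.23)/√(π²+ln²(0.23)) = 0.4237.
Characteristic equation s² + 4.3s + 5.5K_p = 0 gives ζ = 4.3/(2√(5.5K_p)).
Setting ζ = 0.4237: √(5.5K_p) = 4.3/(2·0.4237) = 5.074, so K_p = 25.74/5.5 = 4.68.

K_p = 4.68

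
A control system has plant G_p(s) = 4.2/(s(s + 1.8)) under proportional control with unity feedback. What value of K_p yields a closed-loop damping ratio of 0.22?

Closed-loop characteristic equation: s² + 1.8s + K_p·4.2 = 0.
So ω_n = √(4.2K_p) and 2ζω_n = 1.8, giving ζ = 1.8/(2√(4.2K_p)).
Setting ζ = 0.22: √(4.2K_p) = 1.8/(2·0.22) = 4.091, so K_p = 16.74/4.2 = 3.98.

K_p = 3.98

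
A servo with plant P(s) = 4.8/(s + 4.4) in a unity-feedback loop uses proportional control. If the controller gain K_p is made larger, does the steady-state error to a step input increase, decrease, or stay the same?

The position error constant K_pos = K_p·P(0) grows with K_p, and e_ss = 1/(1+K_pos) falls.

decrease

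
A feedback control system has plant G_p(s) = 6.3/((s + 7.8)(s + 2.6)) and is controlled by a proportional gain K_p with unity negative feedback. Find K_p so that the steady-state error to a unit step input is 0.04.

For a type-0 loop with proportional control, e_ss = 1/(1 + K_p·G_p(0)).
G_p(0) = 0.3107. Require 1/(1 + K_p·0.3107) = 0.04, so 1 + 0.3107·K_p = 25.
K_p = (25 − 1)/0.3107 = 77.3.

K_p = 77.3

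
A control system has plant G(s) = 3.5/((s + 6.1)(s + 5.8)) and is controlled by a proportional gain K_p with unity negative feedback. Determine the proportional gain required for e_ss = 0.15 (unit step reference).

For a type-0 loop with proportional control, e_ss = 1/(1 + K_p·G(0)).
G(0) = 0.09893. Require 1/(1 + K_p·0.09893) = 0.15, so 1 + 0.09893·K_p = 6.667.
K_p = (6.667 − 1)/0.09893 = 57.3.

K_p = 57.3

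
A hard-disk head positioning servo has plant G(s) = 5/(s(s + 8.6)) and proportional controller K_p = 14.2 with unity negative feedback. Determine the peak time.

T_p = 0.434 s

The closed-loop denominator s² + 8.6s + 71 gives ω_n = √71 = 8.426 and ζ = 8.6/(2ω_n) = 0.5103.
Damped frequency ω_d = ω_n√(1−ζ²) = 7.246 rad/s, so peak time T_p = π/ω_d = 0.434 s.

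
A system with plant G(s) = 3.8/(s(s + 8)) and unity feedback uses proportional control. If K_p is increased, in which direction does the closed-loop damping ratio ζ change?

decrease

ζ = 8/(2√(3.8K_p)); increasing K_p raises the denominator, so ζ falls.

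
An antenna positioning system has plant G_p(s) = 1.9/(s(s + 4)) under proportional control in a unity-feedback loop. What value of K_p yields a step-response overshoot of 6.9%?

K_p = 5.01

From %OS = 100·exp(−πζ/√(1−ζ²)) = 6.9%, ζ = −ln(0.069)/√(π²+ln²(0.069)) = 0.6481.
Characteristic equation s² + 4s + 1.9K_p = 0 gives ζ = 4/(2√(1.9K_p)).
Setting ζ = 0.6481: √(1.9K_p) = 4/(2·0.6481) = 3.086, so K_p = 9.523/1.9 = 5.01.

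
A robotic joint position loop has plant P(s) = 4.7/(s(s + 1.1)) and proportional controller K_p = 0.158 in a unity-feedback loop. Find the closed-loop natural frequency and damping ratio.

ω_n = 0.862 rad/s, ζ = 0.638

With unity feedback the closed-loop characteristic equation is s² + 1.1s + 0.158·4.7 = s² + 1.1s + 0.7426 = 0.
So ω_n² = 0.7426 ⇒ ω_n = 0.8617 rad/s, and ζ = 1.1/(2ω_n) = 0.638.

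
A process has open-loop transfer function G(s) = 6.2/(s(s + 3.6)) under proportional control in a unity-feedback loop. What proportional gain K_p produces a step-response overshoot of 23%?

From %OS = 100·exp(−πζ/√(1−ζ²)) = 23%, ζ = −ln(0.23)/√(π²+ln²(0.23)) = 0.4237.
Characteristic equation s² + 3.6s + 6.2K_p = 0 gives ζ = 3.6/(2√(6.2K_p)).
Setting ζ = 0.4237: √(6.2K_p) = 3.6/(2·0.4237) = 4.248, so K_p = 18.04/6.2 = 2.91.

K_p = 2.91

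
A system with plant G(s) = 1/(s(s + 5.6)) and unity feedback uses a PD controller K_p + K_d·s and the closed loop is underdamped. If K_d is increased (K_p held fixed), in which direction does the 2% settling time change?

Characteristic equation s² + (5.6 + 1K_d)s + 1K_p = 0: raising K_d increases ζω_n = (5.6+1K_d)/2 while the loop stays underdamped, so T_s ≈ 4/(ζω_n) decreases.

decrease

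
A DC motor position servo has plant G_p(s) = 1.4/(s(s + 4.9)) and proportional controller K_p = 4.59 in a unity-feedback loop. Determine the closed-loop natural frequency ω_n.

ω_n = 2.53 rad/s

With unity feedback the closed-loop characteristic equation is s² + 4.9s + 4.59·1.4 = s² + 4.9s + 6.426 = 0.
Matching s² + 2ζω_n s + ω_n²: ω_n = √6.426 = 2.535 rad/s and 2ζω_n = 4.9, so ζ = 4.9/(2·2.535) = 0.966.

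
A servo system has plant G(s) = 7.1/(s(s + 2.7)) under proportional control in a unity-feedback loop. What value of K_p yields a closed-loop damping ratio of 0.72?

Closed-loop characteristic equation: s² + 2.7s + K_p·7.1 = 0.
So ω_n = √(7.1K_p) and 2ζω_n = 2.7, giving ζ = 2.7/(2√(7.1K_p)).
Setting ζ = 0.72: √(7.1K_p) = 2.7/(2·0.72) = 1.875, so K_p = 3.516/7.1 = 0.495.

K_p = 0.495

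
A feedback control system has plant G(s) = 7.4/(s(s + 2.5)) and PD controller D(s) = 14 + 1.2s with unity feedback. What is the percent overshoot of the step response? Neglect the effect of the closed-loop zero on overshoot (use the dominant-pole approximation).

12%

Forward path: (14 + 1.2s)·7.4/(s(s+2.5)). The closed-loop characteristic equation is s² + (2.5 + 7.4·1.2)s + 7.4·14 = 0.
That is s² + 11.38s + 103.6 = 0, so ω_n = 10.18 rad/s and ζ = 11.38/(2·10.18) = 0.559.
%OS = 100·exp(−πζ/√(1−ζ²)) = 12%.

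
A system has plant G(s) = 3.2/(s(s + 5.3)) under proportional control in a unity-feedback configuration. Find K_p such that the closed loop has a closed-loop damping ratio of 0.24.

K_p = 38.1

Closed-loop characteristic equation: s² + 5.3s + K_p·3.2 = 0.
So ω_n = √(3.2K_p) and 2ζω_n = 5.3, giving ζ = 5.3/(2√(3.2K_p)).
Setting ζ = 0.24: √(3.2K_p) = 5.3/(2·0.24) = 11.04, so K_p = 121.9/3.2 = 38.1.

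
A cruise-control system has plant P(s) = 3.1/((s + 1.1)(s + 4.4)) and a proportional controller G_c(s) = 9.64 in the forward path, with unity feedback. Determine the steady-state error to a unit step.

The loop is type 0. Static position error constant K_pos = G_c(0)·P(0) = 9.64·0.6405 = 6.174.
Steady-state error to a unit step: e_ss = 1/(1+K_pos) = 1/7.174 = 0.139.

0.139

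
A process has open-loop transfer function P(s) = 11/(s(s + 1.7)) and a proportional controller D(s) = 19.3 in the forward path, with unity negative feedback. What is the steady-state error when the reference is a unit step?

The open loop D(s)P(s) has a pole at the origin (type 1), so the static position error constant is infinite and e_ss = 1/(1+∞) = 0.

0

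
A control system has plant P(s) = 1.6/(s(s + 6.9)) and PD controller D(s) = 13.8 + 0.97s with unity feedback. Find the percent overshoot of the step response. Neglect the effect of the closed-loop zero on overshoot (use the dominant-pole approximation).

0.156%

Forward path: (13.8 + 0.97s)·1.6/(s(s+6.9)). The closed-loop characteristic equation is s² + (6.9 + 1.6·0.97)s + 1.6·13.8 = 0.
That is s² + 8.452s + 22.08 = 0, so ω_n = 4.699 rad/s and ζ = 8.452/(2·4.699) = 0.8994.
%OS = 100·exp(−πζ/√(1−ζ²)) = 0.156%.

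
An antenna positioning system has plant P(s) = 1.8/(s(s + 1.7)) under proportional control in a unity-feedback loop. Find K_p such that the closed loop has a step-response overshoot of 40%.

K_p = 5.12

From %OS = 100·exp(−πζ/√(1−ζ²)) = 40%, ζ = −ln(0.4)/√(π²+ln²(0.4)) = 0.28.
Characteristic equation s² + 1.7s + 1.8K_p = 0 gives ζ = 1.7/(2√(1.8K_p)).
Setting ζ = 0.28: √(1.8K_p) = 1.7/(2·0.28) = 3.036, so K_p = 9.216/1.8 = 5.12.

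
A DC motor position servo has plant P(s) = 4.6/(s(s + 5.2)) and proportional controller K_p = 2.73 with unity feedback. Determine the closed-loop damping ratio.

With unity feedback the closed-loop characteristic equation is s² + 5.2s + 2.73·4.6 = s² + 5.2s + 12.56 = 0.
So ω_n² = 12.56 ⇒ ω_n = 3.544 rad/s, and ζ = 5.2/(2ω_n) = 0.734.

ζ = 0.734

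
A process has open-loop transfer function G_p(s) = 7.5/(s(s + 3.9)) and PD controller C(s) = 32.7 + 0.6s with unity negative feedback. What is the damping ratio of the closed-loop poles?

Forward path: (32.7 + 0.6s)·7.5/(s(s+3.9)). The closed-loop characteristic equation is s² + (3.9 + 7.5·0.6)s + 7.5·32.7 = 0.
That is s² + 8.4s + 245.3 = 0, so ω_n = 15.66 rad/s and ζ = 8.4/(2·15.66) = 0.2682.

ζ = 0.268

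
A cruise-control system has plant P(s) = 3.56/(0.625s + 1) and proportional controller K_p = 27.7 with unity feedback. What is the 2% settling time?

Closed loop: T(s) = K_p·P/(1+K_p·P) = 98.61/(0.625s + 1 + 98.61), with pole at s = −(1 + 98.61)/0.625 = −159.4.
τ = 1/159.4 = 0.006274 s, so 2% settling time ≈ 4τ = 0.0251 s.

T_s ≈ 0.0251 s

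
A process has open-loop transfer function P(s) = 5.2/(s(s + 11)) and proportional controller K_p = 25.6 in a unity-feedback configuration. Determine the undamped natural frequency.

ω_n = 11.5 rad/s

With unity feedback the closed-loop characteristic equation is s² + 11s + 25.6·5.2 = s² + 11s + 133.1 = 0.
Matching s² + 2ζω_n s + ω_n²: ω_n = √133.1 = 11.54 rad/s and 2ζω_n = 11, so ζ = 11/(2·11.54) = 0.477.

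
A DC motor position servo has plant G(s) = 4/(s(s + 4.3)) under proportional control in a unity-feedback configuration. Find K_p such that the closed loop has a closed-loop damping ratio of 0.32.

Closed-loop characteristic equation: s² + 4.3s + K_p·4 = 0.
So ω_n = √(4K_p) and 2ζω_n = 4.3, giving ζ = 4.3/(2√(4K_p)).
Setting ζ = 0.32: √(4K_p) = 4.3/(2·0.32) = 6.719, so K_p = 45.14/4 = 11.3.

K_p = 11.3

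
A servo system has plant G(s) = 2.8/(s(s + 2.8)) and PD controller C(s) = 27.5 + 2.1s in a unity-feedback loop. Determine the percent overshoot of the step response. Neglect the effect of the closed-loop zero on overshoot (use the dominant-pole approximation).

Forward path: (27.5 + 2.1s)·2.8/(s(s+2.8)). The closed-loop characteristic equation is s² + (2.8 + 2.8·2.1)s + 2.8·27.5 = 0.
That is s² + 8.68s + 77 = 0, so ω_n = 8.775 rad/s and ζ = 8.68/(2·8.775) = 0.4946.
%OS = 100·exp(−πζ/√(1−ζ²)) = 16.7%.

16.7%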